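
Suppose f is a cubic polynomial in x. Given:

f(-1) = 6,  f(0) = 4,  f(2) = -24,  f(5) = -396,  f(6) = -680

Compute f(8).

-1596

Write f(x) = ax³ + bx² + cx + d; the 5 given values yield a linear system in the 4 coefficients.
Solving, f(x) = -3x³ - x² + 4.
Then f(8) = -1596.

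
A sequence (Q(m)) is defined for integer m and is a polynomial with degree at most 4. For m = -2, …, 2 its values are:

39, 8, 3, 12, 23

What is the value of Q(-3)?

108

First differences: -31, -5, 9, 11. Second differences: 26, 14, 2. Third differences: -12, -12.
Level-3 differences are constant, so Q has degree 3.
Fitting a degree-3 polynomial gives Q(m) = -2m³ + 7m² + 4m + 3.
Then Q(-3) = 108.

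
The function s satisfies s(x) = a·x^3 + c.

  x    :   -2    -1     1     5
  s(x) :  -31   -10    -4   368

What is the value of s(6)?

From s(-2) = -31 and s(-1) = -10: -8a + c = -31 and -1a + c = -10.
Subtracting: 7a = 21, so a = 3; then c = -31 − 3·(-8) = -7.
So s(x) = 3x³ − 7, and s(6) = 641.

641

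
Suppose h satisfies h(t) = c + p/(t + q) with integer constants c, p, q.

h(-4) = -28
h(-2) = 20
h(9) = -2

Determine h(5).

-1

(h(t) − c)(t + q) = p for each data point; the three points give a linear system in c and q, then p follows.
Solving: c = -4, q = 3, p = 24, so h(t) = -4 + 24/(t + 3).
Then h(5) = -4 + 24/8 = -1.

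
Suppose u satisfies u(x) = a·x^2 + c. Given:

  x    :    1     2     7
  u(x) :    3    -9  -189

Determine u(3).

-29

From u(1) = 3 and u(2) = -9: 1a + c = 3 and 4a + c = -9.
Subtracting: 3a = -12, so a = -4; then c = 3 − (-4)·1 = 7.
So u(x) = -4x² + 7, and u(3) = -29.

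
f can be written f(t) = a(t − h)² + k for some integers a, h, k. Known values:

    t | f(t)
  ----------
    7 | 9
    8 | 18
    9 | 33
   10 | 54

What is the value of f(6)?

First differences 9, 15, 21; second difference 6 = 2a, so a = 3.
Expanding, the t-coefficient is −2ah = -6h; matching it to the data gives h = 6, and then k = 6.
So f(t) = 3(t − 6)² + 6.
f(6) = 3·0² + 6 = 6.

6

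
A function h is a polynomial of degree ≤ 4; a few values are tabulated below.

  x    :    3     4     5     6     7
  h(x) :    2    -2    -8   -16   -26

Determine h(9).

First differences: -4, -6, -8, -10. Second differences: -2, -2, -2.
Level-2 differences are constant, so h has degree 2.
Fitting a degree-2 polynomial gives h(x) = -x² + 3x + 2.
Then h(9) = -52.

-52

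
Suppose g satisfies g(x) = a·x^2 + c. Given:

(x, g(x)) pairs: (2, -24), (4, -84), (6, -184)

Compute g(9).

-409

From g(2) = -24 and g(4) = -84: 4a + c = -24 and 16a + c = -84.
Subtracting: 12a = -60, so a = -5; then c = -24 − (-5)·4 = -4.
So g(x) = -5x² − 4, and g(9) = -409.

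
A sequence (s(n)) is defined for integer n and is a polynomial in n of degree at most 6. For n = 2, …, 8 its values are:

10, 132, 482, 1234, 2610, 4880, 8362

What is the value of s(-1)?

First differences: 122, 350, 752, 1376, 2270, 3482. Second differences: 228, 402, 624, 894, 1212. Third differences: 174, 222, 270, 318. Fourth differences: 48, 48, 48.
Level-4 differences are constant, so s has degree 4.
Fitting a degree-4 polynomial gives s(n) = 2n^4 + n³ - 5n² - 2n - 6.
Then s(-1) = -8.

-8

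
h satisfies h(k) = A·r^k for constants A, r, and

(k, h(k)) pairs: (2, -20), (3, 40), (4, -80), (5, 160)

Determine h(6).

Consecutive ratio: 40/(-20) = -2, and -80/40 = -2, so r = -2.
Then A·(-2)^2 = -20 gives A = -5, and h(k) = -5·(-2)^k.
h(6) = -5·(-2)^6 = -320.

-320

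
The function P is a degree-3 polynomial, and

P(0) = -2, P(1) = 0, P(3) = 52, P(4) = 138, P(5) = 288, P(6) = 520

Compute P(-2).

Write P(k) = ak³ + bk² + ck + d; the 6 given values yield a linear system in the 4 coefficients.
Solving, P(k) = 3k³ - 4k² + 3k - 2.
Then P(-2) = -48.

-48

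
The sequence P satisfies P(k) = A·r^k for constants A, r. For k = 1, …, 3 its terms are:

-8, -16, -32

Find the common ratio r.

Consecutive ratio: -16/(-8) = 2, and -32/(-16) = 2, so r = 2.
Then A·2^1 = -8 gives A = -4, and P(k) = -4·2^k.

2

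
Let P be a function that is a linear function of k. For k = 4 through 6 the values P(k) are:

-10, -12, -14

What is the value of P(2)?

First differences: -2, -2.
Level-1 differences are constant, so P has degree 1.
Fitting a degree-1 polynomial gives P(k) = -2k - 2.
Then P(2) = -6.

-6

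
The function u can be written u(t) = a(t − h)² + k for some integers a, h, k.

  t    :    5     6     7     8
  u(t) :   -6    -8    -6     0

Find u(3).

First differences -2, 2, 6; second difference 4 = 2a, so a = 2.
Expanding, the t-coefficient is −2ah = -4h; matching it to the data gives h = 6, and then k = -8.
So u(t) = 2(t − 6)² − 8.
u(3) = 2·(-3)² − 8 = 10.

10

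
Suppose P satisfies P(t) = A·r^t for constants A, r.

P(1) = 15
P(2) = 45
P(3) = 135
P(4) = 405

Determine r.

3

Consecutive ratio: 45/15 = 3, and 135/45 = 3, so r = 3.
Then A·3^1 = 15 gives A = 5, and P(t) = 5·3^t.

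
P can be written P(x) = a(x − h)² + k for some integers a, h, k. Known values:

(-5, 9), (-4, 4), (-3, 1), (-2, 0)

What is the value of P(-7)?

25

First differences -5, -3, -1; second difference 2 = 2a, so a = 1.
Expanding, the x-coefficient is −2ah = -2h; matching it to the data gives h = -2, and then k = 0.
So P(x) = 1(x + 2)² + 0.
P(-7) = 1·(-5)² + 0 = 25.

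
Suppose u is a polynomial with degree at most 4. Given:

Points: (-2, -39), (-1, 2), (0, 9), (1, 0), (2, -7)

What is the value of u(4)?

First differences: 41, 7, -9, -7. Second differences: -34, -16, 2. Third differences: 18, 18.
Level-3 differences are constant, so u has degree 3.
Fitting a degree-3 polynomial gives u(m) = 3m³ - 8m² - 4m + 9.
Then u(4) = 57.

57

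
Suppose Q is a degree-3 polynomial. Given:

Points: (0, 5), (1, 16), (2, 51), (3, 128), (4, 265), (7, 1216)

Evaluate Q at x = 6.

791

Write Q(x) = ax³ + bx² + cx + d; the 6 given values yield a linear system in the 4 coefficients.
Solving, Q(x) = 3x³ + 3x² + 5x + 5.
Then Q(6) = 791.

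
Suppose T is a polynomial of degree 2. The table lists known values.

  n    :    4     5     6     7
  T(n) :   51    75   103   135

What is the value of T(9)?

211

First differences: 24, 28, 32. Second differences: 4, 4.
Level-2 differences are constant, so T has degree 2.
Fitting a degree-2 polynomial gives T(n) = 2n² + 6n - 5.
Then T(9) = 211.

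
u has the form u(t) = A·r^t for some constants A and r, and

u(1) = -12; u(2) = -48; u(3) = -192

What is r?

4

Consecutive ratio: -48/(-12) = 4, and -192/(-48) = 4, so r = 4.
Then A·4^1 = -12 gives A = -3, and u(t) = -3·4^t.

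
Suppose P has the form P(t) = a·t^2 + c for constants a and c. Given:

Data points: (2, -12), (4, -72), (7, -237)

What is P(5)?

From P(2) = -12 and P(4) = -72: 4a + c = -12 and 16a + c = -72.
Subtracting: 12a = -60, so a = -5; then c = -12 − (-5)·4 = 8.
So P(t) = -5t² + 8, and P(5) = -117.

-117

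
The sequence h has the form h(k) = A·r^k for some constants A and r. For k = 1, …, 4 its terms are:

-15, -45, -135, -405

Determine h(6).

-3645

Consecutive ratio: -45/(-15) = 3, and -135/(-45) = 3, so r = 3.
Then A·3^1 = -15 gives A = -5, and h(k) = -5·3^k.
h(6) = -5·3^6 = -3645.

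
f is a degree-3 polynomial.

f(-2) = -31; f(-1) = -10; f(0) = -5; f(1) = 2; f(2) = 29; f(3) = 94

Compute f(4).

First differences: 21, 5, 7, 27, 65. Second differences: -16, 2, 20, 38. Third differences: 18, 18, 18.
Level-3 differences are constant, so f has degree 3.
Extending the table by one column gives the next first difference 121, so f(4) = 94 + 121 = 215.

215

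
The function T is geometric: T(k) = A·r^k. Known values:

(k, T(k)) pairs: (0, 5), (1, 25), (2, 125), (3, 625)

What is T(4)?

3125

Consecutive ratio: 25/5 = 5, and 125/25 = 5, so r = 5.
Then A·5^0 = 5 gives A = 5, and T(k) = 5·5^k.
T(4) = 5·5^4 = 3125.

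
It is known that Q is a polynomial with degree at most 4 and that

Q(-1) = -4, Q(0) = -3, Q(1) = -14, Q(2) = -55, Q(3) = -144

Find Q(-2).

1

First differences: 1, -11, -41, -89. Second differences: -12, -30, -48. Third differences: -18, -18.
Level-3 differences are constant, so Q has degree 3.
Fitting a degree-3 polynomial gives Q(x) = -3x³ - 6x² - 2x - 3.
Then Q(-2) = 1.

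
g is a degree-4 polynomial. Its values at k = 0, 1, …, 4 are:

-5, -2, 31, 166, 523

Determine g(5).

Write g(k) = ak^4 + bk³ + ck² + dk + e; the 5 given values yield a linear system in the 5 coefficients.
Solving, g(k) = 2k^4 + k² - 5.
Then g(5) = 1270.

1270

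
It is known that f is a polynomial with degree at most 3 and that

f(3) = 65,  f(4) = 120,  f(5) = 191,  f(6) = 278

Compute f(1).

Write f(t) = at³ + bt² + ct + d; the 4 given values yield a linear system in the 4 coefficients.
Solving, the leading coefficient vanishes, and f(t) = 8t² - t - 4.
Then f(1) = 3.

3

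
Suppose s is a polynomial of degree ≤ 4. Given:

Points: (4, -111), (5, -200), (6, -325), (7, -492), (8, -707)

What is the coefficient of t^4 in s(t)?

First differences: -89, -125, -167, -215. Second differences: -36, -42, -48. Third differences: -6, -6.
Level-3 differences are constant, so s has degree 3.
Fitting a degree-3 polynomial gives s(t) = -t³ - 3t² - t + 5.
The coefficient of t^4 is 0.

0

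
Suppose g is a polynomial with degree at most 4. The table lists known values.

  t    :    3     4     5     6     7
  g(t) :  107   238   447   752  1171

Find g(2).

36

First differences: 131, 209, 305, 419. Second differences: 78, 96, 114. Third differences: 18, 18.
Level-3 differences are constant, so g has degree 3.
Fitting a degree-3 polynomial gives g(t) = 3t³ + 3t² - t + 2.
Then g(2) = 36.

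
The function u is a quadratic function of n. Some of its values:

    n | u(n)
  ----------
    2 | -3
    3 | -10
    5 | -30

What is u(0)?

5

Write u(n) = an² + bn + c; the 3 given values yield a linear system in the 3 coefficients.
Solving, u(n) = -n² - 2n + 5.
The constant term is u(0) = 5.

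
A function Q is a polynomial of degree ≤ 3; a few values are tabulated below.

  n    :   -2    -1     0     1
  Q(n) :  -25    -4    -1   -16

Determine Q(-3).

First differences: 21, 3, -15. Second differences: -18, -18.
Level-2 differences are constant, so Q has degree 2.
Fitting a degree-2 polynomial gives Q(n) = -9n² - 6n - 1.
Then Q(-3) = -64.

-64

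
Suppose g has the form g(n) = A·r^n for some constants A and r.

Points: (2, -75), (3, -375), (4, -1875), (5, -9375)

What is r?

5

Consecutive ratio: -375/(-75) = 5, and -1875/(-375) = 5, so r = 5.
Then A·5^2 = -75 gives A = -3, and g(n) = -3·5^n.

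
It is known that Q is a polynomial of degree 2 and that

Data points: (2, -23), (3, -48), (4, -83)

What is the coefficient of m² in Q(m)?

Write Q(m) = am² + bm + c; the 3 given values yield a linear system in the 3 coefficients.
Solving, Q(m) = -5m² - 3.
The coefficient of m² is -5.

-5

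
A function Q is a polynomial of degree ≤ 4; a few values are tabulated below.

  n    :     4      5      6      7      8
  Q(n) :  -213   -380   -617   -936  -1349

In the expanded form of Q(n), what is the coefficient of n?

0

Write Q(n) = an^4 + bn³ + cn² + dn + e; the 5 given values yield a linear system in the 5 coefficients.
Solving, the leading coefficient vanishes, and Q(n) = -2n³ - 5n² - 5.
The coefficient of n is 0.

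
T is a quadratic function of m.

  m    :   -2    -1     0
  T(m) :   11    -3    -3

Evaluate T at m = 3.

Write T(m) = am² + bm + c; the 3 given values yield a linear system in the 3 coefficients.
Solving, T(m) = 7m² + 7m - 3.
Then T(3) = 81.

81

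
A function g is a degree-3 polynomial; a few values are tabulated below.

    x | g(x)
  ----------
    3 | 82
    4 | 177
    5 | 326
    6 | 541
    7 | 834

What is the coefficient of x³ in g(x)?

First differences: 95, 149, 215, 293. Second differences: 54, 66, 78. Third differences: 12, 12.
Level-3 differences are constant, so g has degree 3.
Fitting a degree-3 polynomial gives g(x) = 2x³ + 3x² + 1.
The coefficient of x³ is 2.

2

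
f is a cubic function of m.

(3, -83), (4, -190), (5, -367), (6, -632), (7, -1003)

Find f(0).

First differences: -107, -177, -265, -371. Second differences: -70, -88, -106. Third differences: -18, -18.
Level-3 differences are constant, so f has degree 3.
Fitting a degree-3 polynomial gives f(m) = -3m³ + m² - 3m - 2.
Then f(0) = -2.

-2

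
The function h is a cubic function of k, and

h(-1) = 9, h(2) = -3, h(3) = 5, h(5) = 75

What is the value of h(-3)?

-13

Write h(k) = ak³ + bk² + ck + d; the 4 given values yield a linear system in the 4 coefficients.
Solving, h(k) = k³ - k² - 6k + 5.
Then h(-3) = -13.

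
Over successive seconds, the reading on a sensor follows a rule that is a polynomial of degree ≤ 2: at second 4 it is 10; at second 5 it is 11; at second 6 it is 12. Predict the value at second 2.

8

Write the value at n as P(n).
First differences: 1, 1.
Level-1 differences are constant, so P has degree 1.
Fitting a degree-1 polynomial gives P(n) = n + 6.
Then P(2) = 8.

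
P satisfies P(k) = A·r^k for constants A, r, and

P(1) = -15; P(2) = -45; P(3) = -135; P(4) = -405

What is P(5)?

-1215

Consecutive ratio: -45/(-15) = 3, and -135/(-45) = 3, so r = 3.
Then A·3^1 = -15 gives A = -5, and P(k) = -5·3^k.
P(5) = -5·3^5 = -1215.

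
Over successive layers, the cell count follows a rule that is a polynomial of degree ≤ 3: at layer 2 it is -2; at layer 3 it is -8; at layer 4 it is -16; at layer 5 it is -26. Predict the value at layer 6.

-38

Write the value at k as T(k).
Write T(k) = ak³ + bk² + ck + d; the 4 given values yield a linear system in the 4 coefficients.
Solving, the leading coefficient vanishes, and T(k) = -k² - k + 4.
Then T(6) = -38.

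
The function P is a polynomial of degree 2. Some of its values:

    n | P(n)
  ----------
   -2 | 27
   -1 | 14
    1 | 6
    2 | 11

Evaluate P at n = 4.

39

Write P(n) = an² + bn + c; the 4 given values yield a linear system in the 3 coefficients.
Solving, P(n) = 3n² - 4n + 7.
Then P(4) = 39.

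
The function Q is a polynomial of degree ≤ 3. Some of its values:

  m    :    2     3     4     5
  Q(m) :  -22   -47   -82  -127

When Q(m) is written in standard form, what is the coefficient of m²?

-5

First differences: -25, -35, -45. Second differences: -10, -10.
Level-2 differences are constant, so Q has degree 2.
Fitting a degree-2 polynomial gives Q(m) = -5m² - 2.
The coefficient of m² is -5.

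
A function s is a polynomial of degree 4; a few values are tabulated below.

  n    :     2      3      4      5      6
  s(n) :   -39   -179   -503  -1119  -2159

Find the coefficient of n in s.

Write s(n) = an^4 + bn³ + cn² + dn + e; the 5 given values yield a linear system in the 5 coefficients.
Solving, s(n) = -n^4 - 4n³ - n² + 6n + 1.
The coefficient of n is 6.

6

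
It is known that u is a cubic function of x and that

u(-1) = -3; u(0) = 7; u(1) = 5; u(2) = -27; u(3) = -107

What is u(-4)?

First differences: 10, -2, -32, -80. Second differences: -12, -30, -48. Third differences: -18, -18.
Level-3 differences are constant, so u has degree 3.
Fitting a degree-3 polynomial gives u(x) = -3x³ - 6x² + 7x + 7.
Then u(-4) = 75.

75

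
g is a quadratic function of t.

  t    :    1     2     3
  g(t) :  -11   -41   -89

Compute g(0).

1

Write g(t) = at² + bt + c; the 3 given values yield a linear system in the 3 coefficients.
Solving, g(t) = -9t² - 3t + 1.
Then g(0) = 1.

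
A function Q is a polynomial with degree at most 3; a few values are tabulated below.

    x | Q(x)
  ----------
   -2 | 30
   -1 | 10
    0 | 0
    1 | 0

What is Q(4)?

First differences: -20, -10, 0. Second differences: 10, 10.
Level-2 differences are constant, so Q has degree 2.
Fitting a degree-2 polynomial gives Q(x) = 5x² - 5x.
Then Q(4) = 60.

60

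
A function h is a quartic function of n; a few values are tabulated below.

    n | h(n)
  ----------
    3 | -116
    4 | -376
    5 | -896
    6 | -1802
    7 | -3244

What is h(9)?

Write h(n) = an^4 + bn³ + cn² + dn + e; the 5 given values yield a linear system in the 5 coefficients.
Solving, h(n) = -n^4 - 3n³ + 3n² + 5n + 4.
Then h(9) = -8456.

-8456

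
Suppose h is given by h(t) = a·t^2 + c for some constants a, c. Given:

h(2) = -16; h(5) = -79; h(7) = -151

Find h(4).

From h(2) = -16 and h(5) = -79: 4a + c = -16 and 25a + c = -79.
Subtracting: 21a = -63, so a = -3; then c = -16 − (-3)·4 = -4.
So h(t) = -3t² − 4, and h(4) = -52.

-52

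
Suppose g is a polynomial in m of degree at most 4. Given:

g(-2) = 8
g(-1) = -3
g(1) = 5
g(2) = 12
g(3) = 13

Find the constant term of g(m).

-2

Write g(m) = am^4 + bm³ + cm² + dm + e; the 5 given values yield a linear system in the 5 coefficients.
Solving, the leading coefficient vanishes, and g(m) = -m³ + 3m² + 5m - 2.
The constant term is g(0) = -2.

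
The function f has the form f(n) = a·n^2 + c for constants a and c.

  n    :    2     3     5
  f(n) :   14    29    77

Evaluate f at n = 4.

50

From f(2) = 14 and f(3) = 29: 4a + c = 14 and 9a + c = 29.
Subtracting: 5a = 15, so a = 3; then c = 14 − 3·4 = 2.
So f(n) = 3n² + 2, and f(4) = 50.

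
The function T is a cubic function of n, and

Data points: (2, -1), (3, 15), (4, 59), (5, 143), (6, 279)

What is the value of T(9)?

1119

First differences: 16, 44, 84, 136. Second differences: 28, 40, 52. Third differences: 12, 12.
Level-3 differences are constant, so T has degree 3.
Fitting a degree-3 polynomial gives T(n) = 2n³ - 4n² - 2n + 3.
Then T(9) = 1119.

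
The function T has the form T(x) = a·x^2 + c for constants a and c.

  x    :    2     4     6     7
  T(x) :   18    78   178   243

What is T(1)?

From T(2) = 18 and T(4) = 78: 4a + c = 18 and 16a + c = 78.
Subtracting: 12a = 60, so a = 5; then c = 18 − 5·4 = -2.
So T(x) = 5x² − 2, and T(1) = 3.

3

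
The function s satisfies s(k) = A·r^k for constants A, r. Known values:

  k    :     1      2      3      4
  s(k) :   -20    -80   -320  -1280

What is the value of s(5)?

Consecutive ratio: -80/(-20) = 4, and -320/(-80) = 4, so r = 4.
Then A·4^1 = -20 gives A = -5, and s(k) = -5·4^k.
s(5) = -5·4^5 = -5120.

-5120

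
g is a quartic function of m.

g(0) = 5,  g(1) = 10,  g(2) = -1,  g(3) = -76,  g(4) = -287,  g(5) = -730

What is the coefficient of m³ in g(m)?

First differences: 5, -11, -75, -211, -443. Second differences: -16, -64, -136, -232. Third differences: -48, -72, -96. Fourth differences: -24, -24.
Level-4 differences are constant, so g has degree 4.
Fitting a degree-4 polynomial gives g(m) = -m^4 - 2m³ + 5m² + 3m + 5.
The coefficient of m³ is -2.

-2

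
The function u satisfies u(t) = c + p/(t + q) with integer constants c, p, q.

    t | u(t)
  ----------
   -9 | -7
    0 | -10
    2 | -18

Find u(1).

-12

(u(t) − c)(t + q) = p for each data point; the three points give a linear system in c and q, then p follows.
Solving: c = -6, q = -3, p = 12, so u(t) = -6 + 12/(t − 3).
Then u(1) = -6 + 12/(-2) = -12.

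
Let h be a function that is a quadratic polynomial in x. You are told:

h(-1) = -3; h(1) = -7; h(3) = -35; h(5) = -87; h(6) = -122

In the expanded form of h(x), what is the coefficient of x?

Write h(x) = ax² + bx + c; the 5 given values yield a linear system in the 3 coefficients.
Solving, h(x) = -3x² - 2x - 2.
The coefficient of x is -2.

-2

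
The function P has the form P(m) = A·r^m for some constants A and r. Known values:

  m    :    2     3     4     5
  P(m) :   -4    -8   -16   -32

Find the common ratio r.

Consecutive ratio: -8/(-4) = 2, and -16/(-8) = 2, so r = 2.
Then A·2^2 = -4 gives A = -1, and P(m) = -1·2^m.

2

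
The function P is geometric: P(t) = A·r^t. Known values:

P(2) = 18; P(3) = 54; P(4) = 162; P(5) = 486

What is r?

Consecutive ratio: 54/18 = 3, and 162/54 = 3, so r = 3.
Then A·3^2 = 18 gives A = 2, and P(t) = 2·3^t.

3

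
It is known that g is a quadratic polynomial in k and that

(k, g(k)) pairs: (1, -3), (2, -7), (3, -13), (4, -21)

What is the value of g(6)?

Write g(k) = ak² + bk + c; the 4 given values yield a linear system in the 3 coefficients.
Solving, g(k) = -k² - k - 1.
Then g(6) = -43.

-43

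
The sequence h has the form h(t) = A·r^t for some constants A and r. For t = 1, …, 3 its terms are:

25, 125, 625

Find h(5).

Consecutive ratio: 125/25 = 5, and 625/125 = 5, so r = 5.
Then A·5^1 = 25 gives A = 5, and h(t) = 5·5^t.
h(5) = 5·5^5 = 15625.

15625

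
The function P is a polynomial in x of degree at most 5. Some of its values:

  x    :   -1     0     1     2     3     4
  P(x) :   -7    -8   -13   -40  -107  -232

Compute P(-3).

55

First differences: -1, -5, -27, -67, -125. Second differences: -4, -22, -40, -58. Third differences: -18, -18, -18.
Level-3 differences are constant, so P has degree 3.
Fitting a degree-3 polynomial gives P(x) = -3x³ - 2x² - 8.
Then P(-3) = 55.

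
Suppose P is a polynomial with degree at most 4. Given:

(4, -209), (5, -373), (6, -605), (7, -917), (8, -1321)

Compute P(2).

First differences: -164, -232, -312, -404. Second differences: -68, -80, -92. Third differences: -12, -12.
Level-3 differences are constant, so P has degree 3.
Fitting a degree-3 polynomial gives P(t) = -2t³ - 4t² - 6t + 7.
Then P(2) = -37.

-37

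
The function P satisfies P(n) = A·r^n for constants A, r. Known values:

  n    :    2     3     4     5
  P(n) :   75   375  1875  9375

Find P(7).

Consecutive ratio: 375/75 = 5, and 1875/375 = 5, so r = 5.
Then A·5^2 = 75 gives A = 3, and P(n) = 3·5^n.
P(7) = 3·5^7 = 234375.

234375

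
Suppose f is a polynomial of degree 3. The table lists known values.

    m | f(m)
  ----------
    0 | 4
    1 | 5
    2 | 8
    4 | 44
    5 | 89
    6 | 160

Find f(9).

Write f(m) = am³ + bm² + cm + d; the 6 given values yield a linear system in the 4 coefficients.
Solving, f(m) = m³ - 2m² + 2m + 4.
Then f(9) = 589.

589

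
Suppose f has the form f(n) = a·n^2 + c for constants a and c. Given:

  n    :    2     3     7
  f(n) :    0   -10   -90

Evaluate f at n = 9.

-154

From f(2) = 0 and f(3) = -10: 4a + c = 0 and 9a + c = -10.
Subtracting: 5a = -10, so a = -2; then c = 0 − (-2)·4 = 8.
So f(n) = -2n² + 8, and f(9) = -154.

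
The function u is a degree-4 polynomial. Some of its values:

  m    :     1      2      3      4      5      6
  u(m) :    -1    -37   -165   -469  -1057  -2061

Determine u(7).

-3637

Write u(m) = am^4 + bm³ + cm² + dm + e; the 6 given values yield a linear system in the 5 coefficients.
Solving, u(m) = -m^4 - 4m³ + 3m² - 2m + 3.
Then u(7) = -3637.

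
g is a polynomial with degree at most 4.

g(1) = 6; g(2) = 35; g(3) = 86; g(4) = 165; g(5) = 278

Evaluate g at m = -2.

-9

Write g(m) = am^4 + bm³ + cm² + dm + e; the 5 given values yield a linear system in the 5 coefficients.
Solving, the leading coefficient vanishes, and g(m) = m³ + 5m² + 7m - 7.
Then g(-2) = -9.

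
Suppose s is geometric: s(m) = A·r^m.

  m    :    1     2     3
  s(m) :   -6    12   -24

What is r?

Consecutive ratio: 12/(-6) = -2, and -24/12 = -2, so r = -2.
Then A·(-2)^1 = -6 gives A = 3, and s(m) = 3·(-2)^m.

-2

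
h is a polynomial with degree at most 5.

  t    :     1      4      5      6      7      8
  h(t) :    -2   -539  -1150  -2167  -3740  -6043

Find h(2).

-55

Write h(t) = at^5 + bt^4 + ct³ + dt² + et + p; the 6 given values yield a linear system in the 6 coefficients.
Solving, the leading coefficient vanishes, and h(t) = -t^4 - 3t³ - 7t² + 4t + 5.
Then h(2) = -55.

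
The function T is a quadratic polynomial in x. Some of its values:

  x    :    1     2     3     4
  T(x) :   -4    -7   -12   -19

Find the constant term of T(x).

-3

First differences: -3, -5, -7. Second differences: -2, -2.
Level-2 differences are constant, so T has degree 2.
Fitting a degree-2 polynomial gives T(x) = -x² - 3.
The constant term is T(0) = -3.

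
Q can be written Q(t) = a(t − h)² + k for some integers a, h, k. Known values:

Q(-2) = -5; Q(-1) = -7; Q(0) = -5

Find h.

First differences -2, 2; second difference 4 = 2a, so a = 2.
Expanding, the t-coefficient is −2ah = -4h; matching it to the data gives h = -1, and then k = -7.
So Q(t) = 2(t + 1)² − 7.
Hence h = -1.

-1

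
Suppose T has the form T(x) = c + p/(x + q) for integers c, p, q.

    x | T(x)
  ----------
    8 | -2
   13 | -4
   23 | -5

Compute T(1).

-16

(T(x) − c)(x + q) = p for each data point; the three points give a linear system in c and q, then p follows.
Solving: c = -6, q = -3, p = 20, so T(x) = -6 + 20/(x − 3).
Then T(1) = -6 + 20/(-2) = -16.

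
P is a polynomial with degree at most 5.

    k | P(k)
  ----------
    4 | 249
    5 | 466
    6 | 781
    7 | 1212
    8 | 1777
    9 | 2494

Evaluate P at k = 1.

6

Write P(k) = ak^5 + bk^4 + ck³ + dk² + ek + p; the 6 given values yield a linear system in the 6 coefficients.
Solving, the top 2 coefficients vanish, and P(k) = 3k³ + 4k² - 2k + 1.
Then P(1) = 6.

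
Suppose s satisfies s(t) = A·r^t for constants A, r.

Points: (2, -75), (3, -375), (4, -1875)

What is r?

Consecutive ratio: -375/(-75) = 5, and -1875/(-375) = 5, so r = 5.
Then A·5^2 = -75 gives A = -3, and s(t) = -3·5^t.

5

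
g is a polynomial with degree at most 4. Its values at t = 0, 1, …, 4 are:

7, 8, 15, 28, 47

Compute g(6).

103

First differences: 1, 7, 13, 19. Second differences: 6, 6, 6.
Level-2 differences are constant, so g has degree 2.
Fitting a degree-2 polynomial gives g(t) = 3t² - 2t + 7.
Then g(6) = 103.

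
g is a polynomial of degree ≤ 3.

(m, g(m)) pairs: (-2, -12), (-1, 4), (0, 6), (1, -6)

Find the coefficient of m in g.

-5

Write g(m) = am³ + bm² + cm + d; the 4 given values yield a linear system in the 4 coefficients.
Solving, the leading coefficient vanishes, and g(m) = -7m² - 5m + 6.
The coefficient of m is -5.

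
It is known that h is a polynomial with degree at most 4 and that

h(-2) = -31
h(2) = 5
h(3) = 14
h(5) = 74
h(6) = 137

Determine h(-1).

-10

Write h(k) = ak^4 + bk³ + ck² + dk + e; the 5 given values yield a linear system in the 5 coefficients.
Solving, the leading coefficient vanishes, and h(k) = k³ - 3k² + 5k - 1.
Then h(-1) = -10.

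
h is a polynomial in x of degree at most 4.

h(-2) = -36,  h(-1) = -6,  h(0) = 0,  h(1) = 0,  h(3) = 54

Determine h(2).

Write h(x) = ax^4 + bx³ + cx² + dx + e; the 5 given values yield a linear system in the 5 coefficients.
Solving, the leading coefficient vanishes, and h(x) = 3x³ - 3x².
Then h(2) = 12.

12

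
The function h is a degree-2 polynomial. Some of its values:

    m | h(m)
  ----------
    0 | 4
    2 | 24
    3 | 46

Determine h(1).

10

Write h(m) = am² + bm + c; the 3 given values yield a linear system in the 3 coefficients.
Solving, h(m) = 4m² + 2m + 4.
Then h(1) = 10.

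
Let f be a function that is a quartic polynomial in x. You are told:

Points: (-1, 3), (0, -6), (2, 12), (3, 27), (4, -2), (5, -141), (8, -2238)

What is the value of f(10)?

Write f(x) = ax^4 + bx³ + cx² + dx + e; the 7 given values yield a linear system in the 5 coefficients.
Solving, f(x) = -x^4 + 3x³ + 6x² - 7x - 6.
Then f(10) = -6476.

-6476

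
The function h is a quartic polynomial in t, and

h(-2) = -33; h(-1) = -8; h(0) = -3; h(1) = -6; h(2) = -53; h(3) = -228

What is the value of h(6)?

-3081

First differences: 25, 5, -3, -47, -175. Second differences: -20, -8, -44, -128. Third differences: 12, -36, -84. Fourth differences: -48, -48.
Level-4 differences are constant, so h has degree 4.
Fitting a degree-4 polynomial gives h(t) = -2t^4 - 2t³ - 2t² + 3t - 3.
Then h(6) = -3081.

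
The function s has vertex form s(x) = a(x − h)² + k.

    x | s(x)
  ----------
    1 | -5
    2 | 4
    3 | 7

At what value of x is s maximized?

First differences 9, 3; second difference -6 = 2a, so a = -3.
Expanding, the x-coefficient is −2ah = 6h; matching it to the data gives h = 3, and then k = 7.
So s(x) = -3(x − 3)² + 7.
Hence h = 3.

3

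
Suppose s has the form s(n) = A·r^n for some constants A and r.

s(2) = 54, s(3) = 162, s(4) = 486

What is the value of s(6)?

4374

Consecutive ratio: 162/54 = 3, and 486/162 = 3, so r = 3.
Then A·3^2 = 54 gives A = 6, and s(n) = 6·3^n.
s(6) = 6·3^6 = 4374.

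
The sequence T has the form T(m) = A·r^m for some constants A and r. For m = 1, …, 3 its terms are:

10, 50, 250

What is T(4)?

Consecutive ratio: 50/10 = 5, and 250/50 = 5, so r = 5.
Then A·5^1 = 10 gives A = 2, and T(m) = 2·5^m.
T(4) = 2·5^4 = 1250.

1250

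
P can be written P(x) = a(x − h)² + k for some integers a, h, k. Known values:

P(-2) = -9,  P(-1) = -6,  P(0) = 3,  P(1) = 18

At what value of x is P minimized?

-2

First differences 3, 9, 15; second difference 6 = 2a, so a = 3.
Expanding, the x-coefficient is −2ah = -6h; matching it to the data gives h = -2, and then k = -9.
So P(x) = 3(x + 2)² − 9.
Hence h = -2.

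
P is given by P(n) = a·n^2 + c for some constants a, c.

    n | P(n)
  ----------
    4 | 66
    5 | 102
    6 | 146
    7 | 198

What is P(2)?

18

From P(4) = 66 and P(5) = 102: 16a + c = 66 and 25a + c = 102.
Subtracting: 9a = 36, so a = 4; then c = 66 − 4·16 = 2.
So P(n) = 4n² + 2, and P(2) = 18.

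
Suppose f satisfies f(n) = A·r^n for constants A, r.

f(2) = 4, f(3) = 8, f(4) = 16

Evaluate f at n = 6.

Consecutive ratio: 8/4 = 2, and 16/8 = 2, so r = 2.
Then A·2^2 = 4 gives A = 1, and f(n) = 1·2^n.
f(6) = 1·2^6 = 64.

64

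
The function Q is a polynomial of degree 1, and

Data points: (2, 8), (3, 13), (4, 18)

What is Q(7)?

33

Write Q(t) = at + b; the 3 given values yield a linear system in the 2 coefficients.
Solving, Q(t) = 5t - 2.
Then Q(7) = 33.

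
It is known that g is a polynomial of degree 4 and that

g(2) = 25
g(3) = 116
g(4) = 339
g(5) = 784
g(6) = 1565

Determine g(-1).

4

Write g(k) = ak^4 + bk³ + ck² + dk + e; the 5 given values yield a linear system in the 5 coefficients.
Solving, g(k) = k^4 + k³ + 2k² - 3k - 1.
Then g(-1) = 4.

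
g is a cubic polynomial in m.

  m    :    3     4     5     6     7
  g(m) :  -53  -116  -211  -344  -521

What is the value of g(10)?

First differences: -63, -95, -133, -177. Second differences: -32, -38, -44. Third differences: -6, -6.
Level-3 differences are constant, so g has degree 3.
Fitting a degree-3 polynomial gives g(m) = -m³ - 4m² + 2m + 4.
Then g(10) = -1376.

-1376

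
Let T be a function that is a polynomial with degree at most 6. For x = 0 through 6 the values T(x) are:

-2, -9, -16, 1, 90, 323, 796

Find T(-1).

Write T(x) = ax^6 + bx^5 + cx^4 + dx³ + ex² + px + q; the 7 given values yield a linear system in the 7 coefficients.
Solving, the top 2 coefficients vanish, and T(x) = x^4 - 2x³ - x² - 5x - 2.
Then T(-1) = 5.

5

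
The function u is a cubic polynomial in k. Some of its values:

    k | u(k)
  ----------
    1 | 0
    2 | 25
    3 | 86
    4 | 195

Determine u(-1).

10

Write u(k) = ak³ + bk² + ck + d; the 4 given values yield a linear system in the 4 coefficients.
Solving, u(k) = 2k³ + 6k² - 7k - 1.
Then u(-1) = 10.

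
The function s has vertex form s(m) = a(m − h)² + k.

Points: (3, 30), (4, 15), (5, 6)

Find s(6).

3

First differences -15, -9; second difference 6 = 2a, so a = 3.
Expanding, the m-coefficient is −2ah = -6h; matching it to the data gives h = 6, and then k = 3.
So s(m) = 3(m − 6)² + 3.
s(6) = 3·0² + 3 = 3.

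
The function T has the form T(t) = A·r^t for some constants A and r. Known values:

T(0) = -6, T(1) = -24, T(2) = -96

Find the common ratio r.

4

Consecutive ratio: -24/(-6) = 4, and -96/(-24) = 4, so r = 4.
Then A·4^0 = -6 gives A = -6, and T(t) = -6·4^t.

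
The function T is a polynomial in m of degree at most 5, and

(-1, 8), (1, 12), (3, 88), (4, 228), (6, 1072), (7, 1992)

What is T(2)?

32

Write T(m) = am^5 + bm^4 + cm³ + dm² + em + p; the 6 given values yield a linear system in the 6 coefficients.
Solving, the leading coefficient vanishes, and T(m) = m^4 - 2m³ + 5m² + 4m + 4.
Then T(2) = 32.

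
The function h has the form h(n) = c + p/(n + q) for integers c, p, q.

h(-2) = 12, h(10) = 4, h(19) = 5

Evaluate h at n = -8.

(h(n) − c)(n + q) = p for each data point; the three points give a linear system in c and q, then p follows.
Solving: c = 6, q = -1, p = -18, so h(n) = 6 − 18/(n − 1).
Then h(-8) = 6 − 18/(-9) = 8.

8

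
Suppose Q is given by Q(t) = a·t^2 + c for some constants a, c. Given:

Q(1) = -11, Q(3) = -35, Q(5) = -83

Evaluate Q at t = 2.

From Q(1) = -11 and Q(3) = -35: 1a + c = -11 and 9a + c = -35.
Subtracting: 8a = -24, so a = -3; then c = -11 − (-3)·1 = -8.
So Q(t) = -3t² − 8, and Q(2) = -20.

-20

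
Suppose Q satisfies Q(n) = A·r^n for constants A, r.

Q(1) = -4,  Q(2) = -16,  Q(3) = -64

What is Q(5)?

Consecutive ratio: -16/(-4) = 4, and -64/(-16) = 4, so r = 4.
Then A·4^1 = -4 gives A = -1, and Q(n) = -1·4^n.
Q(5) = -1·4^5 = -1024.

-1024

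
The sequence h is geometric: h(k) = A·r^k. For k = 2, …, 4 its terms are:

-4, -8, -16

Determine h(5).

Consecutive ratio: -8/(-4) = 2, and -16/(-8) = 2, so r = 2.
Then A·2^2 = -4 gives A = -1, and h(k) = -1·2^k.
h(5) = -1·2^5 = -32.

-32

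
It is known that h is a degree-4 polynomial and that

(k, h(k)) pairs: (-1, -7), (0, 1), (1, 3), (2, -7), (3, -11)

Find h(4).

33

Write h(k) = ak^4 + bk³ + ck² + dk + e; the 5 given values yield a linear system in the 5 coefficients.
Solving, h(k) = k^4 - 3k³ - 4k² + 8k + 1.
Then h(4) = 33.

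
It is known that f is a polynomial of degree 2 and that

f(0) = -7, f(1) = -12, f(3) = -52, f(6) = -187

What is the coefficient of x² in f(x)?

Write f(x) = ax² + bx + c; the 4 given values yield a linear system in the 3 coefficients.
Solving, f(x) = -5x² - 7.
The coefficient of x² is -5.

-5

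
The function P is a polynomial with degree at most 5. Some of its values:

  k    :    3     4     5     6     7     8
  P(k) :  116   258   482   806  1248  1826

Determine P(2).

First differences: 142, 224, 324, 442, 578. Second differences: 82, 100, 118, 136. Third differences: 18, 18, 18.
Level-3 differences are constant, so P has degree 3.
Fitting a degree-3 polynomial gives P(k) = 3k³ + 5k² - 4k + 2.
Then P(2) = 38.

38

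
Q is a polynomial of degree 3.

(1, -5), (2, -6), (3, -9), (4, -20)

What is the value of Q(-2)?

Write Q(k) = ak³ + bk² + ck + d; the 4 given values yield a linear system in the 4 coefficients.
Solving, Q(k) = -k³ + 5k² - 9k.
Then Q(-2) = 46.

46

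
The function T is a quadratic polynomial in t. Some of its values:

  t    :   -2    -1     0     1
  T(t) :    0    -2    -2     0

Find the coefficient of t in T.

First differences: -2, 0, 2. Second differences: 2, 2.
Level-2 differences are constant, so T has degree 2.
Fitting a degree-2 polynomial gives T(t) = t² + t - 2.
The coefficient of t is 1.

1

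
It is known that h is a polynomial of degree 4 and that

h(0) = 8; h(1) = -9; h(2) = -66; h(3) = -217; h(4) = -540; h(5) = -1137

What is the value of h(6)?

-2134

First differences: -17, -57, -151, -323, -597. Second differences: -40, -94, -172, -274. Third differences: -54, -78, -102. Fourth differences: -24, -24.
Level-4 differences are constant, so h has degree 4.
Fitting a degree-4 polynomial gives h(m) = -m^4 - 3m³ - 4m² - 9m + 8.
Then h(6) = -2134.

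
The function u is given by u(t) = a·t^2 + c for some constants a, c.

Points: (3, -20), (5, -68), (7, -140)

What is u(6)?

From u(3) = -20 and u(5) = -68: 9a + c = -20 and 25a + c = -68.
Subtracting: 16a = -48, so a = -3; then c = -20 − (-3)·9 = 7.
So u(t) = -3t² + 7, and u(6) = -101.

-101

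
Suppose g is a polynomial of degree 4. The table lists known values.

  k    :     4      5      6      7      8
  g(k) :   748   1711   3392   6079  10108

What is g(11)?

34327

Write g(k) = ak^4 + bk³ + ck² + dk + e; the 5 given values yield a linear system in the 5 coefficients.
Solving, g(k) = 2k^4 + 4k³ - 3k² + 8k - 4.
Then g(11) = 34327.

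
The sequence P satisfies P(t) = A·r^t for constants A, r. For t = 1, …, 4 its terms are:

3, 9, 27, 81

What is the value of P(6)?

729

Consecutive ratio: 9/3 = 3, and 27/9 = 3, so r = 3.
Then A·3^1 = 3 gives A = 1, and P(t) = 1·3^t.
P(6) = 1·3^6 = 729.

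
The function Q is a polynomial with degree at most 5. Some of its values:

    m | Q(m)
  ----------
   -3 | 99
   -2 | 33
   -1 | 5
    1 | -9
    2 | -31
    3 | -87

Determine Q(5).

Write Q(m) = am^5 + bm^4 + cm³ + dm² + em + p; the 6 given values yield a linear system in the 6 coefficients.
Solving, the top 2 coefficients vanish, and Q(m) = -3m³ + m² - 4m - 3.
Then Q(5) = -373.

-373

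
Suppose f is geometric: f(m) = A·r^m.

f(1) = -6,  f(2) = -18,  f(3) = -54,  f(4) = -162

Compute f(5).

-486

Consecutive ratio: -18/(-6) = 3, and -54/(-18) = 3, so r = 3.
Then A·3^1 = -6 gives A = -2, and f(m) = -2·3^m.
f(5) = -2·3^5 = -486.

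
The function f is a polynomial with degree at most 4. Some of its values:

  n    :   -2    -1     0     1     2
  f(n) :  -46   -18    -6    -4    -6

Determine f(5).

24

First differences: 28, 12, 2, -2. Second differences: -16, -10, -4. Third differences: 6, 6.
Level-3 differences are constant, so f has degree 3.
Fitting a degree-3 polynomial gives f(n) = n³ - 5n² + 6n - 6.
Then f(5) = 24.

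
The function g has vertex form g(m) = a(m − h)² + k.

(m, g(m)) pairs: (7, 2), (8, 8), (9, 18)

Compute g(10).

First differences 6, 10; second difference 4 = 2a, so a = 2.
Expanding, the m-coefficient is −2ah = -4h; matching it to the data gives h = 6, and then k = 0.
So g(m) = 2(m − 6)² + 0.
g(10) = 2·4² + 0 = 32.

32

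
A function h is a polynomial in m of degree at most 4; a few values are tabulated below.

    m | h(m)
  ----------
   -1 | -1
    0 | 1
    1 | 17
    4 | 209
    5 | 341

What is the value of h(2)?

53

Write h(m) = am^4 + bm³ + cm² + dm + e; the 5 given values yield a linear system in the 5 coefficients.
Solving, the leading coefficient vanishes, and h(m) = m³ + 7m² + 8m + 1.
Then h(2) = 53.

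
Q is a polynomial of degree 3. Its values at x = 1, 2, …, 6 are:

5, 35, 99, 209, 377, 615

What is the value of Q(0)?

-3

First differences: 30, 64, 110, 168, 238. Second differences: 34, 46, 58, 70. Third differences: 12, 12, 12.
Level-3 differences are constant, so Q has degree 3.
Fitting a degree-3 polynomial gives Q(x) = 2x³ + 5x² + x - 3.
Then Q(0) = -3.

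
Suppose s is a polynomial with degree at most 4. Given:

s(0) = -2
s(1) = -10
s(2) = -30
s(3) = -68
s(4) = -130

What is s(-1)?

First differences: -8, -20, -38, -62. Second differences: -12, -18, -24. Third differences: -6, -6.
Level-3 differences are constant, so s has degree 3.
Fitting a degree-3 polynomial gives s(m) = -m³ - 3m² - 4m - 2.
Then s(-1) = 0.

0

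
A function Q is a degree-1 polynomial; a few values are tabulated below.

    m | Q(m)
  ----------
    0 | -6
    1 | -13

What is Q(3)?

Write Q(m) = am + b; the 2 given values yield a linear system in the 2 coefficients.
Solving, Q(m) = -7m - 6.
Then Q(3) = -27.

-27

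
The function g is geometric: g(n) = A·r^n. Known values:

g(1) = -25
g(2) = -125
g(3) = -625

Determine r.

5

Consecutive ratio: -125/(-25) = 5, and -625/(-125) = 5, so r = 5.
Then A·5^1 = -25 gives A = -5, and g(n) = -5·5^n.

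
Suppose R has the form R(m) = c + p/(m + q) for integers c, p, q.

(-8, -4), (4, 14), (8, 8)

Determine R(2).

(R(m) − c)(m + q) = p for each data point; the three points give a linear system in c and q, then p follows.
Solving: c = 2, q = 0, p = 48, so R(m) = 2 + 48/(m + 0).
Then R(2) = 2 + 48/2 = 26.

26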